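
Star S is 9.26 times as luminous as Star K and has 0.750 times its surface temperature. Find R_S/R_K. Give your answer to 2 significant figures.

L ∝ R²T⁴ gives R ∝ √L / T², so
R_S/R_K = √(9.26) / (0.750)² = 3.043 / 0.5625 = 5.410.

5.4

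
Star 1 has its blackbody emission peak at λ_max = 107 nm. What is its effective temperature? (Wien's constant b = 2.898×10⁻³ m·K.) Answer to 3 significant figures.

T = b/λ_max = 2.898×10⁻³ / (107×10⁻⁹) = 2.708×10^4 K.

2.71×10^4 K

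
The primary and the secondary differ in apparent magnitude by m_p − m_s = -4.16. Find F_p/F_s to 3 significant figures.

F_p/F_s = 10^(−(m_p − m_s)/2.5) = 10^(4.16/2.5) = 10^1.664 = 46.13.

46.1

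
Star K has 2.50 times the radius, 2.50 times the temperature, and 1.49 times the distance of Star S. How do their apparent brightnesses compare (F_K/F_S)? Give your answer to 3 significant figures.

L_K/L_S = (R_K/R_S)²(T_K/T_S)⁴ = (2.50)² × (2.50)⁴ = 244.1.
F_K/F_S = (L_K/L_S)/(d_K/d_S)² = 244.1 / (1.49)² = 110.0.

110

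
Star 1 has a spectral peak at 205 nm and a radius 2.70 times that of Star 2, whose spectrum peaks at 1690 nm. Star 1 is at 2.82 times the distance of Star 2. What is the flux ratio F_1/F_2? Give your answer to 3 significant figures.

4.23×10^3

Wien's law: T_1/T_2 = λ_2/λ_1 = 1690/205 = 8.244.
L_1/L_2 = (R_1/R_2)²(T_1/T_2)⁴ = (2.70)²(8.244)⁴ = 3.367×10^4.
F_1/F_2 = (L_1/L_2)/(d_1/d_2)² = 3.367×10^4/(2.82)² = 4234.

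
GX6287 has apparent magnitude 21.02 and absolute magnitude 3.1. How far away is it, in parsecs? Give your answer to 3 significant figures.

m − M = 5 log₁₀(d/10 pc)
21.02 − (3.1) = 17.92 = 5 log₁₀(d/10)
d = 10 × 10^(17.92/5) = 10 × 10^3.584 = 3.837×10^4 pc.

3.84×10^4 pc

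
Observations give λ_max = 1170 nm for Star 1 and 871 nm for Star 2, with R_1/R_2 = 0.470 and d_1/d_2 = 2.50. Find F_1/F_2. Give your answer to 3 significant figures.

0.0109

Wien's law: T_1/T_2 = λ_2/λ_1 = 871/1170 = 0.7444.
L_1/L_2 = (R_1/R_2)²(T_1/T_2)⁴ = (0.470)²(0.7444)⁴ = 0.06785.
F_1/F_2 = (L_1/L_2)/(d_1/d_2)² = 0.06785/(2.50)² = 0.01086.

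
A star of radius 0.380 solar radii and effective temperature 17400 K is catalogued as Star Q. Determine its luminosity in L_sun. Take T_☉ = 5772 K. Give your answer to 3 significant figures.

L/L_☉ = (R/R_☉)² (T/T_☉)⁴ = (0.380)² × (17400/5772)⁴
       = 0.1444 × (3.015)⁴ = 0.1444 × 82.58 = 11.93.

11.9 L_sun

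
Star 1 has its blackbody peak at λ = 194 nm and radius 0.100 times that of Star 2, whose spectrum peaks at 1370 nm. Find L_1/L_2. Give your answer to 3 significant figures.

Wien's law gives T ∝ 1/λ_max, so T_1/T_2 = λ_2/λ_1 = 1370/194 = 7.062.
Then L ∝ R²T⁴ gives L_1/L_2 = (0.100)² × (7.062)⁴ = 0.01000 × 2487 = 24.87.

24.9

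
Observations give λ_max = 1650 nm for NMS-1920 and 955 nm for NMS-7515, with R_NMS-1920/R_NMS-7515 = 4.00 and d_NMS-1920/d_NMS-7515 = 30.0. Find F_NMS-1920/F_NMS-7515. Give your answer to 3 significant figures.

Wien's law: T_NMS-1920/T_NMS-7515 = λ_NMS-7515/λ_NMS-1920 = 955/1650 = 0.5788.
L_NMS-1920/L_NMS-7515 = (R_NMS-1920/R_NMS-7515)²(T_NMS-1920/T_NMS-7515)⁴ = (4.00)²(0.5788)⁴ = 1.796.
F_NMS-1920/F_NMS-7515 = (L_NMS-1920/L_NMS-7515)/(d_NMS-1920/d_NMS-7515)² = 1.796/(30.0)² = 0.001995.

0.00200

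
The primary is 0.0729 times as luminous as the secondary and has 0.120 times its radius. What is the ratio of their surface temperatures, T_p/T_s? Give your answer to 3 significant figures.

1.50

L ∝ R²T⁴ gives T ∝ (L/R²)^(1/4), so
T_p/T_s = (0.0729 / 0.120²)^(1/4) = (5.063)^(1/4) = 1.500.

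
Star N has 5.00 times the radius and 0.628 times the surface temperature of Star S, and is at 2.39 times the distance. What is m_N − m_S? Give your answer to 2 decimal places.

0.42

L_N/L_S = (5.00)²(0.628)⁴ = 3.888.
F_N/F_S = (L_N/L_S)/(d_N/d_S)² = 3.888/5.712 = 0.6807.
m_N − m_S = −2.5 log₁₀(0.6807) = 0.42.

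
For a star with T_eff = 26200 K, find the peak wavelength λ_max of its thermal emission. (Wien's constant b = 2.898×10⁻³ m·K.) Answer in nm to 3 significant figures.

λ_max = b/T = 2.898×10⁻³ / 26200 = 1.11×10^-7 m = 110.6 nm.

111 nm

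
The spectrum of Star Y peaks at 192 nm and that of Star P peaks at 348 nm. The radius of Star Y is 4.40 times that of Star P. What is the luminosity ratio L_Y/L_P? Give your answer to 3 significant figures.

209

Wien's law gives T ∝ 1/λ_max, so T_Y/T_P = λ_P/λ_Y = 348/192 = 1.812.
Then L ∝ R²T⁴ gives L_Y/L_P = (4.40)² × (1.812)⁴ = 19.36 × 10.79 = 208.9.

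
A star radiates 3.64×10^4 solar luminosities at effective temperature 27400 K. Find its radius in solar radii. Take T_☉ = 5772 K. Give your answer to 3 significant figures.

8.47 solar radii

R/R_☉ = √(L/L_☉) / (T/T_☉)² = √(3.64×10^4) / (4.747)²
       = 190.8 / 22.53 = 8.466.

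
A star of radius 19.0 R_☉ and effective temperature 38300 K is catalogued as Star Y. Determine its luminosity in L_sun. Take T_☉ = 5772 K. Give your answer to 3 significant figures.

7.00×10^5 L_sun

L/L_☉ = (R/R_☉)² (T/T_☉)⁴ = (19.0)² × (38300/5772)⁴
       = 361.0 × (6.635)⁴ = 361.0 × 1939 = 6.998×10^5.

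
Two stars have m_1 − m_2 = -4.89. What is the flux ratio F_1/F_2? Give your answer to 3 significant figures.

F_1/F_2 = 10^(−(m_1 − m_2)/2.5) = 10^(4.89/2.5) = 10^1.956 = 90.36.

90.4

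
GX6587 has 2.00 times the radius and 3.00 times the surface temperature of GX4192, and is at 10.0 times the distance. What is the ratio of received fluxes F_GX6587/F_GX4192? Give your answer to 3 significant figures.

3.24

L_GX6587/L_GX4192 = (R_GX6587/R_GX4192)²(T_GX6587/T_GX4192)⁴ = (2.00)² × (3.00)⁴ = 324.0.
F_GX6587/F_GX4192 = (L_GX6587/L_GX4192)/(d_GX6587/d_GX4192)² = 324.0 / (10.0)² = 3.240.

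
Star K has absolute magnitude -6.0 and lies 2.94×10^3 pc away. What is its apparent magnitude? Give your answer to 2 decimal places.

m = M + 5 log₁₀(d/10 pc) = -6.0 + 5 log₁₀(2.94×10^3/10)
  = -6.0 + 5 × 2.468 = -6.0 + 12.34 = 6.34.

6.34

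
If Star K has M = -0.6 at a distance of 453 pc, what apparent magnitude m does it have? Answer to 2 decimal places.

7.68

m = M + 5 log₁₀(d/10 pc) = -0.6 + 5 log₁₀(453/10)
  = -0.6 + 5 × 1.656 = -0.6 + 8.28 = 7.68.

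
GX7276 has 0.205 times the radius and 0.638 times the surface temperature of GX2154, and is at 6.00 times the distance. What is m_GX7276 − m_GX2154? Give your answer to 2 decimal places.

L_GX7276/L_GX2154 = (0.205)²(0.638)⁴ = 0.006963.
F_GX7276/F_GX2154 = (L_GX7276/L_GX2154)/(d_GX7276/d_GX2154)² = 0.006963/36.00 = 1.934×10^-4.
m_GX7276 − m_GX2154 = −2.5 log₁₀(1.934×10^-4) = 9.28.

9.28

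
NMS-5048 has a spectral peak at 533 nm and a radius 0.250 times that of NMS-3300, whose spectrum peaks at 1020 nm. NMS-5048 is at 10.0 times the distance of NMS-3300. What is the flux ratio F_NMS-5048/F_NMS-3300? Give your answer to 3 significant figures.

0.00838

Wien's law: T_NMS-5048/T_NMS-3300 = λ_NMS-3300/λ_NMS-5048 = 1020/533 = 1.914.
L_NMS-5048/L_NMS-3300 = (R_NMS-5048/R_NMS-3300)²(T_NMS-5048/T_NMS-3300)⁴ = (0.250)²(1.914)⁴ = 0.8382.
F_NMS-5048/F_NMS-3300 = (L_NMS-5048/L_NMS-3300)/(d_NMS-5048/d_NMS-3300)² = 0.8382/(10.0)² = 0.008382.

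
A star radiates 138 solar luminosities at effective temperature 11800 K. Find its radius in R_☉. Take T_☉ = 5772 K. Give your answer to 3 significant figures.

2.81 R_☉

R/R_☉ = √(L/L_☉) / (T/T_☉)² = √(138) / (2.044)²
       = 11.75 / 4.179 = 2.811.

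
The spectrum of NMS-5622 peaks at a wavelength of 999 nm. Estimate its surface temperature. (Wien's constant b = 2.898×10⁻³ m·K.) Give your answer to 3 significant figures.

T = b/λ_max = 2.898×10⁻³ / (999×10⁻⁹) = 2901 K.

2.90×10^3 K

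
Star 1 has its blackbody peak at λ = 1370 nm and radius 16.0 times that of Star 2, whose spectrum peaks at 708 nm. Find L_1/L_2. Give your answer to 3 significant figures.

Wien's law gives T ∝ 1/λ_max, so T_1/T_2 = λ_2/λ_1 = 708/1370 = 0.5168.
Then L ∝ R²T⁴ gives L_1/L_2 = (16.0)² × (0.5168)⁴ = 256.0 × 0.07133 = 18.26.

18.3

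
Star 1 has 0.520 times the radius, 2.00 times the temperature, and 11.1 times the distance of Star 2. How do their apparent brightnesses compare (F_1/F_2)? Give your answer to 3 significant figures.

L_1/L_2 = (R_1/R_2)²(T_1/T_2)⁴ = (0.520)² × (2.00)⁴ = 4.326.
F_1/F_2 = (L_1/L_2)/(d_1/d_2)² = 4.326 / (11.1)² = 0.03511.

0.0351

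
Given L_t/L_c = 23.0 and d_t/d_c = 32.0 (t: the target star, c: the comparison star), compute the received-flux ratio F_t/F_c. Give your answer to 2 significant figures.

0.022

F = L/(4πd²), so F_t/F_c = (L_t/L_c) / (d_t/d_c)²
= 23.0 / (32.0)² = 23.0 / 1024 = 0.02246.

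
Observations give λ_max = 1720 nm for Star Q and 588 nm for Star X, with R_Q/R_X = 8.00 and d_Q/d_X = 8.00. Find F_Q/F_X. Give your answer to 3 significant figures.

Wien's law: T_Q/T_X = λ_X/λ_Q = 588/1720 = 0.3419.
L_Q/L_X = (R_Q/R_X)²(T_Q/T_X)⁴ = (8.00)²(0.3419)⁴ = 0.8741.
F_Q/F_X = (L_Q/L_X)/(d_Q/d_X)² = 0.8741/(8.00)² = 0.01366.

0.0137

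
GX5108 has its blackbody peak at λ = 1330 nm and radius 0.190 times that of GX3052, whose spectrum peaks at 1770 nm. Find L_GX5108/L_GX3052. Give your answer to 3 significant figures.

0.113

Wien's law gives T ∝ 1/λ_max, so T_GX5108/T_GX3052 = λ_GX3052/λ_GX5108 = 1770/1330 = 1.331.
Then L ∝ R²T⁴ gives L_GX5108/L_GX3052 = (0.190)² × (1.331)⁴ = 0.03610 × 3.137 = 0.1132.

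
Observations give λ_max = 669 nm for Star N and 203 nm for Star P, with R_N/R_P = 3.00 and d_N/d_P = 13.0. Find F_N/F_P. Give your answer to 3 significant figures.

4.51×10^-4

Wien's law: T_N/T_P = λ_P/λ_N = 203/669 = 0.3034.
L_N/L_P = (R_N/R_P)²(T_N/T_P)⁴ = (3.00)²(0.3034)⁴ = 0.07630.
F_N/F_P = (L_N/L_P)/(d_N/d_P)² = 0.07630/(13.0)² = 4.515×10^-4.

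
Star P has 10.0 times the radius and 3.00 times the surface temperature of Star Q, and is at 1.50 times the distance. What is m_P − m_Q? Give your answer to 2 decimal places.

L_P/L_Q = (10.0)²(3.00)⁴ = 8100.
F_P/F_Q = (L_P/L_Q)/(d_P/d_Q)² = 8100/2.250 = 3600.
m_P − m_Q = −2.5 log₁₀(3600) = -8.89.

-8.89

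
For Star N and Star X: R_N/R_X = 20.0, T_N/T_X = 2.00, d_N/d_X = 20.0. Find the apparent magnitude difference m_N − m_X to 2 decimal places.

-3.01

L_N/L_X = (20.0)²(2.00)⁴ = 6400.
F_N/F_X = (L_N/L_X)/(d_N/d_X)² = 6400/400.0 = 16.00.
m_N − m_X = −2.5 log₁₀(16.00) = -3.01.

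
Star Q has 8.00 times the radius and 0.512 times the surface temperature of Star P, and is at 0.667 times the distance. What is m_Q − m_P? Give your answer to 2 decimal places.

L_Q/L_P = (8.00)²(0.512)⁴ = 4.398.
F_Q/F_P = (L_Q/L_P)/(d_Q/d_P)² = 4.398/0.4449 = 9.886.
m_Q − m_P = −2.5 log₁₀(9.886) = -2.49.

-2.49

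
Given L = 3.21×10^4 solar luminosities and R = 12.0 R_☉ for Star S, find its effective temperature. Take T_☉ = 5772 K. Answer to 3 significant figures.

T/T_☉ = (L/L_☉)^(1/4) / (R/R_☉)^(1/2)
T = 5772 × (3.21×10^4)^(1/4) / √(12.0) = 5772 × 13.39 / 3.464 = 2.230×10^4 K.

2.23×10^4 K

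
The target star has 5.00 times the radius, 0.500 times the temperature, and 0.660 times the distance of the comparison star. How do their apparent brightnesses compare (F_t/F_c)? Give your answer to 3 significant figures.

L_t/L_c = (R_t/R_c)²(T_t/T_c)⁴ = (5.00)² × (0.500)⁴ = 1.562.
F_t/F_c = (L_t/L_c)/(d_t/d_c)² = 1.562 / (0.660)² = 3.587.

3.59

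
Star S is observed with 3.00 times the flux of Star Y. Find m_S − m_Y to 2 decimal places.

m_S − m_Y = −2.5 log₁₀(F_S/F_Y) = −2.5 log₁₀(3.00) = −2.5 × (0.477) = -1.193.

-1.19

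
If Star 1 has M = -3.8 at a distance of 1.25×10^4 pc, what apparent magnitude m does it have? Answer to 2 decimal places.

11.68

m = M + 5 log₁₀(d/10 pc) = -3.8 + 5 log₁₀(1.25×10^4/10)
  = -3.8 + 5 × 3.097 = -3.8 + 15.48 = 11.68.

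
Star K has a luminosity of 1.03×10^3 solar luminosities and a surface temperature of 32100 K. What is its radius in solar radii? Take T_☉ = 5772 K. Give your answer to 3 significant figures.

1.04 solar radii

R/R_☉ = √(L/L_☉) / (T/T_☉)² = √(1.03×10^3) / (5.561)²
       = 32.09 / 30.93 = 1.038.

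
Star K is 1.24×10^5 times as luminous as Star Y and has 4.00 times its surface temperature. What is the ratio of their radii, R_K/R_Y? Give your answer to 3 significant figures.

22.0

L ∝ R²T⁴ gives R ∝ √L / T², so
R_K/R_Y = √(1.24×10^5) / (4.00)² = 352.1 / 16.00 = 22.01.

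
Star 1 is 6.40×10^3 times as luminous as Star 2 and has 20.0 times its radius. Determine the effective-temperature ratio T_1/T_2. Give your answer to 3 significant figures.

2.00

L ∝ R²T⁴ gives T ∝ (L/R²)^(1/4), so
T_1/T_2 = (6.40×10^3 / 20.0²)^(1/4) = (16.00)^(1/4) = 2.000.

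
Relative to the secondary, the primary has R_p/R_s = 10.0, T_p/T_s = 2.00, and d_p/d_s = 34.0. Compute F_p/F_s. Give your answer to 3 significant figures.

L_p/L_s = (R_p/R_s)²(T_p/T_s)⁴ = (10.0)² × (2.00)⁴ = 1600.
F_p/F_s = (L_p/L_s)/(d_p/d_s)² = 1600 / (34.0)² = 1.384.

1.38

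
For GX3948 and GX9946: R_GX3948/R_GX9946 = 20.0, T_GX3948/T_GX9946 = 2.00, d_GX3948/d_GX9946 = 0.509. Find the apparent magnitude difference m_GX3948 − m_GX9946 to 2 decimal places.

L_GX3948/L_GX9946 = (20.0)²(2.00)⁴ = 6400.
F_GX3948/F_GX9946 = (L_GX3948/L_GX9946)/(d_GX3948/d_GX9946)² = 6400/0.2591 = 2.470×10^4.
m_GX3948 − m_GX9946 = −2.5 log₁₀(2.470×10^4) = -10.98.

-10.98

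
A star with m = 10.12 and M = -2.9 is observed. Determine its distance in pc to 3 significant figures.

m − M = 5 log₁₀(d/10 pc)
10.12 − (-2.9) = 13.02 = 5 log₁₀(d/10)
d = 10 × 10^(13.02/5) = 10 × 10^2.604 = 4018 pc.

4.02×10^3 pc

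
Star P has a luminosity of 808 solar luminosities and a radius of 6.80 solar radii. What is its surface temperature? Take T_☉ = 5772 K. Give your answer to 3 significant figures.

1.18×10^4 K

T/T_☉ = (L/L_☉)^(1/4) / (R/R_☉)^(1/2)
T = 5772 × (808)^(1/4) / √(6.80) = 5772 × 5.332 / 2.608 = 1.180×10^4 K.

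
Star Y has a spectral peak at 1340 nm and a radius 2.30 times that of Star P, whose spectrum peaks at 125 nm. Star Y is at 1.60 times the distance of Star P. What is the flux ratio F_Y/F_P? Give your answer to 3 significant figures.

1.56×10^-4

Wien's law: T_Y/T_P = λ_P/λ_Y = 125/1340 = 0.09328.
L_Y/L_P = (R_Y/R_P)²(T_Y/T_P)⁴ = (2.30)²(0.09328)⁴ = 4.006×10^-4.
F_Y/F_P = (L_Y/L_P)/(d_Y/d_P)² = 4.006×10^-4/(1.60)² = 1.565×10^-4.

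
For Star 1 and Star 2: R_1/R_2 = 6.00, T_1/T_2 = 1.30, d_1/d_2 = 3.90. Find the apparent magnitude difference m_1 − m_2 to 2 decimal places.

-2.07

L_1/L_2 = (6.00)²(1.30)⁴ = 102.8.
F_1/F_2 = (L_1/L_2)/(d_1/d_2)² = 102.8/15.21 = 6.760.
m_1 − m_2 = −2.5 log₁₀(6.760) = -2.07.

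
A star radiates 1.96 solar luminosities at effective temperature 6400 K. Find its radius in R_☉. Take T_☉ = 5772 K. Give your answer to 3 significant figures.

R/R_☉ = √(L/L_☉) / (T/T_☉)² = √(1.96) / (1.109)²
       = 1.400 / 1.229 = 1.139.

1.14 R_☉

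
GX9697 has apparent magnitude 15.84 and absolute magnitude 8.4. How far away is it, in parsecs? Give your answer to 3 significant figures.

m − M = 5 log₁₀(d/10 pc)
15.84 − (8.4) = 7.44 = 5 log₁₀(d/10)
d = 10 × 10^(7.44/5) = 10 × 10^1.488 = 307.6 pc.

308 pc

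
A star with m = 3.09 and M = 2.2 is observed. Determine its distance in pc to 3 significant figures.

15.1 pc

m − M = 5 log₁₀(d/10 pc)
3.09 − (2.2) = 0.89 = 5 log₁₀(d/10)
d = 10 × 10^(0.89/5) = 10 × 10^0.178 = 15.07 pc.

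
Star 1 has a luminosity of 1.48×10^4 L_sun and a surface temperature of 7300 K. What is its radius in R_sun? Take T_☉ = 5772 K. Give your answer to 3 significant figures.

R/R_☉ = √(L/L_☉) / (T/T_☉)² = √(1.48×10^4) / (1.265)²
       = 121.7 / 1.600 = 76.06.

76.1 R_sun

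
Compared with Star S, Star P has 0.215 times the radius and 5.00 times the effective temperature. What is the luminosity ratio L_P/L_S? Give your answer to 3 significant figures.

28.9

From the Stefan–Boltzmann law, L ∝ R²T⁴, so
L_P/L_S = (R_P/R_S)² (T_P/T_S)⁴ = (0.215)² × (5.00)⁴ = 0.04622 × 625.0 = 28.89.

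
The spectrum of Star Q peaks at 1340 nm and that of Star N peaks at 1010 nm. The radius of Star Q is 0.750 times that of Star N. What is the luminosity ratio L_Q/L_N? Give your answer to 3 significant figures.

0.182

Wien's law gives T ∝ 1/λ_max, so T_Q/T_N = λ_N/λ_Q = 1010/1340 = 0.7537.
Then L ∝ R²T⁴ gives L_Q/L_N = (0.750)² × (0.7537)⁴ = 0.5625 × 0.3228 = 0.1815.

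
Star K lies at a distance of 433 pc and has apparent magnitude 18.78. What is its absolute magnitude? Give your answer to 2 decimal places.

M = m − 5 log₁₀(d/10 pc) = 18.78 − 5 log₁₀(433/10)
  = 18.78 − 5 × 1.636 = 18.78 − 8.18 = 10.60.

10.60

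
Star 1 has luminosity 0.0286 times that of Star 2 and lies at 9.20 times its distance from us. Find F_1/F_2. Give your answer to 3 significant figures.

3.38×10^-4

F = L/(4πd²), so F_1/F_2 = (L_1/L_2) / (d_1/d_2)²
= 0.0286 / (9.20)² = 0.0286 / 84.64 = 3.379×10^-4.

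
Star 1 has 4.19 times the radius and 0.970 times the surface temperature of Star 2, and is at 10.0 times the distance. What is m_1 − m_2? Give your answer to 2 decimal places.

2.02

L_1/L_2 = (4.19)²(0.970)⁴ = 15.54.
F_1/F_2 = (L_1/L_2)/(d_1/d_2)² = 15.54/100.0 = 0.1554.
m_1 − m_2 = −2.5 log₁₀(0.1554) = 2.02.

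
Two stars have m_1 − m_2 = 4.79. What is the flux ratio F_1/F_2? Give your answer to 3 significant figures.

0.0121

F_1/F_2 = 10^(−(m_1 − m_2)/2.5) = 10^(-4.79/2.5) = 10^-1.916 = 0.01213.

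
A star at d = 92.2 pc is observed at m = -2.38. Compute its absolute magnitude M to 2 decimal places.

-7.20

M = m − 5 log₁₀(d/10 pc) = -2.38 − 5 log₁₀(92.2/10)
  = -2.38 − 5 × 0.965 = -2.38 − 4.82 = -7.20.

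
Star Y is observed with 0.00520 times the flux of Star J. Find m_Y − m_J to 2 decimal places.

5.71

m_Y − m_J = −2.5 log₁₀(F_Y/F_J) = −2.5 log₁₀(0.00520) = −2.5 × (-2.284) = 5.710.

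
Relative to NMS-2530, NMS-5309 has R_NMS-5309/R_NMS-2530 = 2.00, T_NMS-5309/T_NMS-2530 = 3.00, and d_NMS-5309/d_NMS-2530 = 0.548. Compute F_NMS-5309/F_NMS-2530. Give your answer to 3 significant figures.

L_NMS-5309/L_NMS-2530 = (R_NMS-5309/R_NMS-2530)²(T_NMS-5309/T_NMS-2530)⁴ = (2.00)² × (3.00)⁴ = 324.0.
F_NMS-5309/F_NMS-2530 = (L_NMS-5309/L_NMS-2530)/(d_NMS-5309/d_NMS-2530)² = 324.0 / (0.548)² = 1079.

1.08×10^3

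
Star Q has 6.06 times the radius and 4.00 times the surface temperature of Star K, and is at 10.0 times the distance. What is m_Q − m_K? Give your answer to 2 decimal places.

-4.93

L_Q/L_K = (6.06)²(4.00)⁴ = 9401.
F_Q/F_K = (L_Q/L_K)/(d_Q/d_K)² = 9401/100.0 = 94.01.
m_Q − m_K = −2.5 log₁₀(94.01) = -4.93.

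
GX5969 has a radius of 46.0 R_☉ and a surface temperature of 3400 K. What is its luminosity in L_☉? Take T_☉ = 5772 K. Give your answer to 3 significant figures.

255 L_☉

L/L_☉ = (R/R_☉)² (T/T_☉)⁴ = (46.0)² × (3400/5772)⁴
       = 2116 × (0.5891)⁴ = 2116 × 0.1204 = 254.8.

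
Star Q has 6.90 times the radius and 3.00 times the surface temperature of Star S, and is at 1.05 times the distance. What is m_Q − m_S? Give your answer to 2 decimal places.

-8.86

L_Q/L_S = (6.90)²(3.00)⁴ = 3856.
F_Q/F_S = (L_Q/L_S)/(d_Q/d_S)² = 3856/1.103 = 3498.
m_Q − m_S = −2.5 log₁₀(3498) = -8.86.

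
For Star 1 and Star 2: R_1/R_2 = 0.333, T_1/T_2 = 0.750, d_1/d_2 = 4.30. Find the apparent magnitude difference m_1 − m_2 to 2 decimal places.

6.80

L_1/L_2 = (0.333)²(0.750)⁴ = 0.03509.
F_1/F_2 = (L_1/L_2)/(d_1/d_2)² = 0.03509/18.49 = 0.001898.
m_1 − m_2 = −2.5 log₁₀(0.001898) = 6.80.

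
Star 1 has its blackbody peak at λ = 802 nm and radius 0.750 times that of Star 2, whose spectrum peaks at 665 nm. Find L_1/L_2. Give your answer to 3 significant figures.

Wien's law gives T ∝ 1/λ_max, so T_1/T_2 = λ_2/λ_1 = 665/802 = 0.8292.
Then L ∝ R²T⁴ gives L_1/L_2 = (0.750)² × (0.8292)⁴ = 0.5625 × 0.4727 = 0.2659.

0.266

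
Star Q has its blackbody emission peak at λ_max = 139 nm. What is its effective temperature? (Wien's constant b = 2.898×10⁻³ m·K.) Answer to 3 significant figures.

2.08×10^4 K

T = b/λ_max = 2.898×10⁻³ / (139×10⁻⁹) = 2.085×10^4 K.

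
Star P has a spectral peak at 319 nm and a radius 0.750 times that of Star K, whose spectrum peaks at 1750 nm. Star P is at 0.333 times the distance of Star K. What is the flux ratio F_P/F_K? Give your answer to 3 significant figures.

Wien's law: T_P/T_K = λ_K/λ_P = 1750/319 = 5.486.
L_P/L_K = (R_P/R_K)²(T_P/T_K)⁴ = (0.750)²(5.486)⁴ = 509.5.
F_P/F_K = (L_P/L_K)/(d_P/d_K)² = 509.5/(0.333)² = 4594.

4.59×10^3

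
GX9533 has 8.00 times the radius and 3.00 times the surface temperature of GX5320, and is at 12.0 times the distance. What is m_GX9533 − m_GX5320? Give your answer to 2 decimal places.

L_GX9533/L_GX5320 = (8.00)²(3.00)⁴ = 5184.
F_GX9533/F_GX5320 = (L_GX9533/L_GX5320)/(d_GX9533/d_GX5320)² = 5184/144.0 = 36.00.
m_GX9533 − m_GX5320 = −2.5 log₁₀(36.00) = -3.89.

-3.89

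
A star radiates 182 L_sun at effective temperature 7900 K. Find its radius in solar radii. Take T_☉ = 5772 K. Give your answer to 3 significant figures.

R/R_☉ = √(L/L_☉) / (T/T_☉)² = √(182) / (1.369)²
       = 13.49 / 1.873 = 7.202.

7.20 solar radii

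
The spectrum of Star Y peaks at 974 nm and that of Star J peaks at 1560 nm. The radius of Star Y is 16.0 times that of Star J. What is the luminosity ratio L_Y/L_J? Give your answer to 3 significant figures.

Wien's law gives T ∝ 1/λ_max, so T_Y/T_J = λ_J/λ_Y = 1560/974 = 1.602.
Then L ∝ R²T⁴ gives L_Y/L_J = (16.0)² × (1.602)⁴ = 256.0 × 6.581 = 1685.

1.68×10^3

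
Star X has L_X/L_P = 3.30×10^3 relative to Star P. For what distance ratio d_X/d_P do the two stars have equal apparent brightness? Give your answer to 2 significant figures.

57

Equal flux requires L_X/d_X² = L_P/d_P², so d_X/d_P = √(L_X/L_P)
= √(3.30×10^3) = 57.45.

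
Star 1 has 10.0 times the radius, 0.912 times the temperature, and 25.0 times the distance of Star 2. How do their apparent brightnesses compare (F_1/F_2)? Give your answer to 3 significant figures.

0.111

L_1/L_2 = (R_1/R_2)²(T_1/T_2)⁴ = (10.0)² × (0.912)⁴ = 69.18.
F_1/F_2 = (L_1/L_2)/(d_1/d_2)² = 69.18 / (25.0)² = 0.1107.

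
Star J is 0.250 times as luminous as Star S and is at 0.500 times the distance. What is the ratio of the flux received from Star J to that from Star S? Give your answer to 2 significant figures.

1.0

F = L/(4πd²), so F_J/F_S = (L_J/L_S) / (d_J/d_S)²
= 0.250 / (0.500)² = 0.250 / 0.2500 = 1.000.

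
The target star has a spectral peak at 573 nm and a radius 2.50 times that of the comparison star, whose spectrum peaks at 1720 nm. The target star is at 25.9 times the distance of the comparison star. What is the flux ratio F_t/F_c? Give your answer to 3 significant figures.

Wien's law: T_t/T_c = λ_c/λ_t = 1720/573 = 3.002.
L_t/L_c = (R_t/R_c)²(T_t/T_c)⁴ = (2.50)²(3.002)⁴ = 507.4.
F_t/F_c = (L_t/L_c)/(d_t/d_c)² = 507.4/(25.9)² = 0.7564.

0.756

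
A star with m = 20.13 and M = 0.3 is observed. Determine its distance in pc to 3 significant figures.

m − M = 5 log₁₀(d/10 pc)
20.13 − (0.3) = 19.83 = 5 log₁₀(d/10)
d = 10 × 10^(19.83/5) = 10 × 10^3.966 = 9.247×10^4 pc.

9.25×10^4 pc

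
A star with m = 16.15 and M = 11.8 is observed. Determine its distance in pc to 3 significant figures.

m − M = 5 log₁₀(d/10 pc)
16.15 − (11.8) = 4.35 = 5 log₁₀(d/10)
d = 10 × 10^(4.35/5) = 10 × 10^0.870 = 74.13 pc.

74.1 pc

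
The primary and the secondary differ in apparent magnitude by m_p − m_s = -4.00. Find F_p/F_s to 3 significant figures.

39.8

F_p/F_s = 10^(−(m_p − m_s)/2.5) = 10^(4.00/2.5) = 10^1.600 = 39.81.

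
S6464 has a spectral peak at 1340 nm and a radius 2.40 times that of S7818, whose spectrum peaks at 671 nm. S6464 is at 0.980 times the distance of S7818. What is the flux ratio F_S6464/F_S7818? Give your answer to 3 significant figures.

0.377

Wien's law: T_S6464/T_S7818 = λ_S7818/λ_S6464 = 671/1340 = 0.5007.
L_S6464/L_S7818 = (R_S6464/R_S7818)²(T_S6464/T_S7818)⁴ = (2.40)²(0.5007)⁴ = 0.3622.
F_S6464/F_S7818 = (L_S6464/L_S7818)/(d_S6464/d_S7818)² = 0.3622/(0.980)² = 0.3771.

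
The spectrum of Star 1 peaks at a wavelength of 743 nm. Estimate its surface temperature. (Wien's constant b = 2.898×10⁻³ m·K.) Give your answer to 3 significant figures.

3.90×10^3 K

T = b/λ_max = 2.898×10⁻³ / (743×10⁻⁹) = 3900 K.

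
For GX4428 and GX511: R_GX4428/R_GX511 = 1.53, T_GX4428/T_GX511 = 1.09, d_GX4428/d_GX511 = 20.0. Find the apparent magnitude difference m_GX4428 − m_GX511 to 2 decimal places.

L_GX4428/L_GX511 = (1.53)²(1.09)⁴ = 3.304.
F_GX4428/F_GX511 = (L_GX4428/L_GX511)/(d_GX4428/d_GX511)² = 3.304/400.0 = 0.008261.
m_GX4428 − m_GX511 = −2.5 log₁₀(0.008261) = 5.21.

5.21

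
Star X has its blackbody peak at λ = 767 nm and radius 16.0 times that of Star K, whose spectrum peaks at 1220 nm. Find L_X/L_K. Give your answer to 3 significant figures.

Wien's law gives T ∝ 1/λ_max, so T_X/T_K = λ_K/λ_X = 1220/767 = 1.591.
Then L ∝ R²T⁴ gives L_X/L_K = (16.0)² × (1.591)⁴ = 256.0 × 6.401 = 1639.

1.64×10^3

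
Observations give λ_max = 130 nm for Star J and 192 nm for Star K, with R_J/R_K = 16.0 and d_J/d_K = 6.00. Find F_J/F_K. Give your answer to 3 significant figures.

Wien's law: T_J/T_K = λ_K/λ_J = 192/130 = 1.477.
L_J/L_K = (R_J/R_K)²(T_J/T_K)⁴ = (16.0)²(1.477)⁴ = 1218.
F_J/F_K = (L_J/L_K)/(d_J/d_K)² = 1218/(6.00)² = 33.84.

33.8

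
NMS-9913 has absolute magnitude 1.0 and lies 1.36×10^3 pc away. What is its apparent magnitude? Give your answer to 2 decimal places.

11.67

m = M + 5 log₁₀(d/10 pc) = 1.0 + 5 log₁₀(1.36×10^3/10)
  = 1.0 + 5 × 2.134 = 1.0 + 10.67 = 11.67.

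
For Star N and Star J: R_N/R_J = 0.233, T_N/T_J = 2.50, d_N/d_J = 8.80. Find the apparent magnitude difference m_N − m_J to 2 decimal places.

3.91

L_N/L_J = (0.233)²(2.50)⁴ = 2.121.
F_N/F_J = (L_N/L_J)/(d_N/d_J)² = 2.121/77.44 = 0.02738.
m_N − m_J = −2.5 log₁₀(0.02738) = 3.91.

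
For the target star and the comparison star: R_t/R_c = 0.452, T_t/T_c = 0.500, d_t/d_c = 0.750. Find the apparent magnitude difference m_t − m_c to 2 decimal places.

L_t/L_c = (0.452)²(0.500)⁴ = 0.01277.
F_t/F_c = (L_t/L_c)/(d_t/d_c)² = 0.01277/0.5625 = 0.02270.
m_t − m_c = −2.5 log₁₀(0.02270) = 4.11.

4.11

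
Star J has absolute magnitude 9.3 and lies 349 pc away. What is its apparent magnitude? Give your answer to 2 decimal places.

17.01

m = M + 5 log₁₀(d/10 pc) = 9.3 + 5 log₁₀(349/10)
  = 9.3 + 5 × 1.543 = 9.3 + 7.71 = 17.01.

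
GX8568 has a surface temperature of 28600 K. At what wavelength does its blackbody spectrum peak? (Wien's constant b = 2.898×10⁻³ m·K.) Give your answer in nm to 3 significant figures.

101 nm

λ_max = b/T = 2.898×10⁻³ / 28600 = 1.01×10^-7 m = 101.3 nm.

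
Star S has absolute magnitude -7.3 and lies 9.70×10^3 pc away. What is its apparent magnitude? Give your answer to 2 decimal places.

7.63

m = M + 5 log₁₀(d/10 pc) = -7.3 + 5 log₁₀(9.70×10^3/10)
  = -7.3 + 5 × 2.987 = -7.3 + 14.93 = 7.63.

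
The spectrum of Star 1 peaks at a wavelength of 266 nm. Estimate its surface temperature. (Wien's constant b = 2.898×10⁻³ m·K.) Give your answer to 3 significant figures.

T = b/λ_max = 2.898×10⁻³ / (266×10⁻⁹) = 1.089×10^4 K.

1.09×10^4 K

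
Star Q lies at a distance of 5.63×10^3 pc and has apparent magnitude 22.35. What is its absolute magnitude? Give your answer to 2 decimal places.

8.60

M = m − 5 log₁₀(d/10 pc) = 22.35 − 5 log₁₀(5.63×10^3/10)
  = 22.35 − 5 × 2.751 = 22.35 − 13.75 = 8.60.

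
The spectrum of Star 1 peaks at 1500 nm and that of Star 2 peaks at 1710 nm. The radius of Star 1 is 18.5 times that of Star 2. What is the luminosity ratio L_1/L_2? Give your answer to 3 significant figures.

578

Wien's law gives T ∝ 1/λ_max, so T_1/T_2 = λ_2/λ_1 = 1710/1500 = 1.140.
Then L ∝ R²T⁴ gives L_1/L_2 = (18.5)² × (1.140)⁴ = 342.2 × 1.689 = 578.0.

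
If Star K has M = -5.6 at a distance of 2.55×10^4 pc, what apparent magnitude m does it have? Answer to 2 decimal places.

m = M + 5 log₁₀(d/10 pc) = -5.6 + 5 log₁₀(2.55×10^4/10)
  = -5.6 + 5 × 3.407 = -5.6 + 17.03 = 11.43.

11.43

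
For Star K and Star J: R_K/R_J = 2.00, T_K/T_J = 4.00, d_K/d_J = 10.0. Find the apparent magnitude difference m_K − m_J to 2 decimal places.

-2.53

L_K/L_J = (2.00)²(4.00)⁴ = 1024.
F_K/F_J = (L_K/L_J)/(d_K/d_J)² = 1024/100.0 = 10.24.
m_K − m_J = −2.5 log₁₀(10.24) = -2.53.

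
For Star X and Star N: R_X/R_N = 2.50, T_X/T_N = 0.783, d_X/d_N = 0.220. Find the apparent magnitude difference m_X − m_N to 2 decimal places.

-4.22

L_X/L_N = (2.50)²(0.783)⁴ = 2.349.
F_X/F_N = (L_X/L_N)/(d_X/d_N)² = 2.349/0.04840 = 48.54.
m_X − m_N = −2.5 log₁₀(48.54) = -4.22.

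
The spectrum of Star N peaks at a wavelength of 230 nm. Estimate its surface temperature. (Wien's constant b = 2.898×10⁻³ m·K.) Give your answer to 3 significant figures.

1.26×10^4 K

T = b/λ_max = 2.898×10⁻³ / (230×10⁻⁹) = 1.260×10^4 K.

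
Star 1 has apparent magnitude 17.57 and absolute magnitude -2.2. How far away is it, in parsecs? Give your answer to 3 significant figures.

8.99×10^4 pc

m − M = 5 log₁₀(d/10 pc)
17.57 − (-2.2) = 19.77 = 5 log₁₀(d/10)
d = 10 × 10^(19.77/5) = 10 × 10^3.954 = 8.995×10^4 pc.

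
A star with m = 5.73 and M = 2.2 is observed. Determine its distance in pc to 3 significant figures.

50.8 pc

m − M = 5 log₁₀(d/10 pc)
5.73 − (2.2) = 3.53 = 5 log₁₀(d/10)
d = 10 × 10^(3.53/5) = 10 × 10^0.706 = 50.82 pc.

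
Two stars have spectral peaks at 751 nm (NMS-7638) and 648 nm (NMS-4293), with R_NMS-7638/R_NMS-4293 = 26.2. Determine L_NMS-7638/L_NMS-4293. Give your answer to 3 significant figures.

Wien's law gives T ∝ 1/λ_max, so T_NMS-7638/T_NMS-4293 = λ_NMS-4293/λ_NMS-7638 = 648/751 = 0.8628.
Then L ∝ R²T⁴ gives L_NMS-7638/L_NMS-4293 = (26.2)² × (0.8628)⁴ = 686.4 × 0.5543 = 380.5.

380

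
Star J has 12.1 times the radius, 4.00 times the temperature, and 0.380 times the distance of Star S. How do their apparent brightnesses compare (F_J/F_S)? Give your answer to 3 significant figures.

2.60×10^5

L_J/L_S = (R_J/R_S)²(T_J/T_S)⁴ = (12.1)² × (4.00)⁴ = 3.748×10^4.
F_J/F_S = (L_J/L_S)/(d_J/d_S)² = 3.748×10^4 / (0.380)² = 2.596×10^5.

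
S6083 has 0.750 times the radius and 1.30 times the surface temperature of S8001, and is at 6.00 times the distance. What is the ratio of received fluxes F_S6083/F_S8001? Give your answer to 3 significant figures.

L_S6083/L_S8001 = (R_S6083/R_S8001)²(T_S6083/T_S8001)⁴ = (0.750)² × (1.30)⁴ = 1.607.
F_S6083/F_S8001 = (L_S6083/L_S8001)/(d_S6083/d_S8001)² = 1.607 / (6.00)² = 0.04463.

0.0446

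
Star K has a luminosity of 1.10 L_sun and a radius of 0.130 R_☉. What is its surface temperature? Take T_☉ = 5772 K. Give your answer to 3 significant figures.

T/T_☉ = (L/L_☉)^(1/4) / (R/R_☉)^(1/2)
T = 5772 × (1.10)^(1/4) / √(0.130) = 5772 × 1.024 / 0.3606 = 1.639×10^4 K.

1.64×10^4 K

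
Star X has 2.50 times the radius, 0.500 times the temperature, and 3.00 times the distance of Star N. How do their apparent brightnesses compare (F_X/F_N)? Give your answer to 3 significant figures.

0.0434

L_X/L_N = (R_X/R_N)²(T_X/T_N)⁴ = (2.50)² × (0.500)⁴ = 0.3906.
F_X/F_N = (L_X/L_N)/(d_X/d_N)² = 0.3906 / (3.00)² = 0.04340.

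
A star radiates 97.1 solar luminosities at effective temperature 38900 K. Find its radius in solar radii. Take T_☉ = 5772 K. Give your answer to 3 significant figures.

R/R_☉ = √(L/L_☉) / (T/T_☉)² = √(97.1) / (6.739)²
       = 9.854 / 45.42 = 0.2170.

0.217 solar radii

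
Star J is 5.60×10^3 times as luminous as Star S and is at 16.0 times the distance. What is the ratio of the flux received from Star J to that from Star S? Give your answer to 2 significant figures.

22

F = L/(4πd²), so F_J/F_S = (L_J/L_S) / (d_J/d_S)²
= 5.60×10^3 / (16.0)² = 5.60×10^3 / 256.0 = 21.88.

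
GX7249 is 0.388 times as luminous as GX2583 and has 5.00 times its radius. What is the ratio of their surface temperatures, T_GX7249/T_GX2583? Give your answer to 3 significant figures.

L ∝ R²T⁴ gives T ∝ (L/R²)^(1/4), so
T_GX7249/T_GX2583 = (0.388 / 5.00²)^(1/4) = (0.01552)^(1/4) = 0.3530.

0.353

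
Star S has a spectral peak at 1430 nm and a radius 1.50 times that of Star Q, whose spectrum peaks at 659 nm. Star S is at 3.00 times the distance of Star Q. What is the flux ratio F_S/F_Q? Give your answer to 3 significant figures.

Wien's law: T_S/T_Q = λ_Q/λ_S = 659/1430 = 0.4608.
L_S/L_Q = (R_S/R_Q)²(T_S/T_Q)⁴ = (1.50)²(0.4608)⁴ = 0.1015.
F_S/F_Q = (L_S/L_Q)/(d_S/d_Q)² = 0.1015/(3.00)² = 0.01128.

0.0113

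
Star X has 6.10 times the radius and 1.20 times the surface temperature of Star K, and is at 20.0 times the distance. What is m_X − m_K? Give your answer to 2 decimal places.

1.79

L_X/L_K = (6.10)²(1.20)⁴ = 77.16.
F_X/F_K = (L_X/L_K)/(d_X/d_K)² = 77.16/400.0 = 0.1929.
m_X − m_K = −2.5 log₁₀(0.1929) = 1.79.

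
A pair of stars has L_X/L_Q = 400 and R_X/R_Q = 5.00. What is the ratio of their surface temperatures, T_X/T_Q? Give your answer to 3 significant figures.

L ∝ R²T⁴ gives T ∝ (L/R²)^(1/4), so
T_X/T_Q = (400 / 5.00²)^(1/4) = (16.00)^(1/4) = 2.000.

2.00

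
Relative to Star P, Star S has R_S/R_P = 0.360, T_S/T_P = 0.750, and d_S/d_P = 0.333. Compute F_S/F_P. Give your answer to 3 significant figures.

0.370

L_S/L_P = (R_S/R_P)²(T_S/T_P)⁴ = (0.360)² × (0.750)⁴ = 0.04101.
F_S/F_P = (L_S/L_P)/(d_S/d_P)² = 0.04101 / (0.333)² = 0.3698.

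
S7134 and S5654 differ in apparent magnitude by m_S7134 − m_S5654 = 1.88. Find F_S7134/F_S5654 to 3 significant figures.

0.177

F_S7134/F_S5654 = 10^(−(m_S7134 − m_S5654)/2.5) = 10^(-1.88/2.5) = 10^-0.752 = 0.1770.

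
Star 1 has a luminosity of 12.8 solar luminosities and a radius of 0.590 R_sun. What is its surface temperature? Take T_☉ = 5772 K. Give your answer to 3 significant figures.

T/T_☉ = (L/L_☉)^(1/4) / (R/R_☉)^(1/2)
T = 5772 × (12.8)^(1/4) / √(0.590) = 5772 × 1.891 / 0.7681 = 1.421×10^4 K.

1.42×10^4 K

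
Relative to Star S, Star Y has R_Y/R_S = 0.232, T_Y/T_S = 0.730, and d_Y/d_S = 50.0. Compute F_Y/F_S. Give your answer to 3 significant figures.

L_Y/L_S = (R_Y/R_S)²(T_Y/T_S)⁴ = (0.232)² × (0.730)⁴ = 0.01529.
F_Y/F_S = (L_Y/L_S)/(d_Y/d_S)² = 0.01529 / (50.0)² = 6.114×10^-6.

6.11×10^-6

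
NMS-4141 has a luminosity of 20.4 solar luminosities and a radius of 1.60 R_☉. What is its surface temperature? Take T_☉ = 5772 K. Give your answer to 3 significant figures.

9.70×10^3 K

T/T_☉ = (L/L_☉)^(1/4) / (R/R_☉)^(1/2)
T = 5772 × (20.4)^(1/4) / √(1.60) = 5772 × 2.125 / 1.265 = 9698 K.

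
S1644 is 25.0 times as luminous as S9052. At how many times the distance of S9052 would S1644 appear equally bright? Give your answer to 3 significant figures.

Equal flux requires L_S1644/d_S1644² = L_S9052/d_S9052², so d_S1644/d_S9052 = √(L_S1644/L_S9052)
= √(25.0) = 5.000.

5.00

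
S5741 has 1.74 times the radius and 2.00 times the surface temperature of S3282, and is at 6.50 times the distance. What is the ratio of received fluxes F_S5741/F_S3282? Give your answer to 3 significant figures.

L_S5741/L_S3282 = (R_S5741/R_S3282)²(T_S5741/T_S3282)⁴ = (1.74)² × (2.00)⁴ = 48.44.
F_S5741/F_S3282 = (L_S5741/L_S3282)/(d_S5741/d_S3282)² = 48.44 / (6.50)² = 1.147.

1.15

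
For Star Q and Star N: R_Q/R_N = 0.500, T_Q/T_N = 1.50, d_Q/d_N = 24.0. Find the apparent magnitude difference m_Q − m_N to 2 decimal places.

L_Q/L_N = (0.500)²(1.50)⁴ = 1.266.
F_Q/F_N = (L_Q/L_N)/(d_Q/d_N)² = 1.266/576.0 = 0.002197.
m_Q − m_N = −2.5 log₁₀(0.002197) = 6.65.

6.65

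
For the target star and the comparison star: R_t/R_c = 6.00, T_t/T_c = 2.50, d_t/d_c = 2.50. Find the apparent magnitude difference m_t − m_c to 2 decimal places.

L_t/L_c = (6.00)²(2.50)⁴ = 1406.
F_t/F_c = (L_t/L_c)/(d_t/d_c)² = 1406/6.250 = 225.0.
m_t − m_c = −2.5 log₁₀(225.0) = -5.88.

-5.88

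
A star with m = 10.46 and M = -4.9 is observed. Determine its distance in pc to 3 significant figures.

1.18×10^4 pc

m − M = 5 log₁₀(d/10 pc)
10.46 − (-4.9) = 15.36 = 5 log₁₀(d/10)
d = 10 × 10^(15.36/5) = 10 × 10^3.072 = 1.180×10^4 pc.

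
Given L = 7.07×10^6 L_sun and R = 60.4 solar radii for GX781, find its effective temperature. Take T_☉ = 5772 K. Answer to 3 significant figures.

3.83×10^4 K

T/T_☉ = (L/L_☉)^(1/4) / (R/R_☉)^(1/2)
T = 5772 × (7.07×10^6)^(1/4) / √(60.4) = 5772 × 51.56 / 7.772 = 3.830×10^4 K.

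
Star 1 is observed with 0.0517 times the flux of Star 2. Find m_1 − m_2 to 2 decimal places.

m_1 − m_2 = −2.5 log₁₀(F_1/F_2) = −2.5 log₁₀(0.0517) = −2.5 × (-1.287) = 3.216.

3.22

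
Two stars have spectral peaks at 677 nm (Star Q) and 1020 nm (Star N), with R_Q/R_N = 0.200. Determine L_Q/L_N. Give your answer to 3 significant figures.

Wien's law gives T ∝ 1/λ_max, so T_Q/T_N = λ_N/λ_Q = 1020/677 = 1.507.
Then L ∝ R²T⁴ gives L_Q/L_N = (0.200)² × (1.507)⁴ = 0.04000 × 5.153 = 0.2061.

0.206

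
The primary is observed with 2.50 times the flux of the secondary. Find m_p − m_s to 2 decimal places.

m_p − m_s = −2.5 log₁₀(F_p/F_s) = −2.5 log₁₀(2.50) = −2.5 × (0.398) = -0.995.

-0.99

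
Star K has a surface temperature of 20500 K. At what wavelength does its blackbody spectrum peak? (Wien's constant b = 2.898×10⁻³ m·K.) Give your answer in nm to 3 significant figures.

λ_max = b/T = 2.898×10⁻³ / 20500 = 1.41×10^-7 m = 141.4 nm.

141 nm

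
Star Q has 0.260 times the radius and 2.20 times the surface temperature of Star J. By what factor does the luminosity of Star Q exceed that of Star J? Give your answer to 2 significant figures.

1.6

From the Stefan–Boltzmann law, L ∝ R²T⁴, so
L_Q/L_J = (R_Q/R_J)² (T_Q/T_J)⁴ = (0.260)² × (2.20)⁴ = 0.06760 × 23.43 = 1.584.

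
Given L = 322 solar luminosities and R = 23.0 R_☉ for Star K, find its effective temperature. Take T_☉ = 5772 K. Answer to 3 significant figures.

T/T_☉ = (L/L_☉)^(1/4) / (R/R_☉)^(1/2)
T = 5772 × (322)^(1/4) / √(23.0) = 5772 × 4.236 / 4.796 = 5098 K.

5.10×10^3 K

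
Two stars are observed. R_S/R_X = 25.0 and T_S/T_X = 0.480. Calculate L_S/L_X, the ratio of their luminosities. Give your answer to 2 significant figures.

From the Stefan–Boltzmann law, L ∝ R²T⁴, so
L_S/L_X = (R_S/R_X)² (T_S/T_X)⁴ = (25.0)² × (0.480)⁴ = 625.0 × 0.05308 = 33.18.

33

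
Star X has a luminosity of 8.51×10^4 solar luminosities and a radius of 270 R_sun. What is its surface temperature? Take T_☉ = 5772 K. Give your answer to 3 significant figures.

T/T_☉ = (L/L_☉)^(1/4) / (R/R_☉)^(1/2)
T = 5772 × (8.51×10^4)^(1/4) / √(270) = 5772 × 17.08 / 16.43 = 6000 K.

6.00×10^3 K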